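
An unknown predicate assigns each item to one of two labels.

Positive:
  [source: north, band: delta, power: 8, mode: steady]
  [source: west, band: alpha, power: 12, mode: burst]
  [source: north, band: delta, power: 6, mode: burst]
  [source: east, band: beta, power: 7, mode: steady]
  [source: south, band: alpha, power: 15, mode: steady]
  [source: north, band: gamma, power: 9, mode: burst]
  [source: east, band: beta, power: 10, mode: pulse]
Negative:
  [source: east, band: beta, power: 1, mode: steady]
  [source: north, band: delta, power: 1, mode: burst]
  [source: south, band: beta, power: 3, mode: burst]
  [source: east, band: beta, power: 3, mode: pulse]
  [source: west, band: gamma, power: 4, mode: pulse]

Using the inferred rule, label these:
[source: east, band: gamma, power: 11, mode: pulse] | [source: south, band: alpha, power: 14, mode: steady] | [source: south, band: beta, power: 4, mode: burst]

Positive, Positive, Negative

Rule: power ≥ 6. This holds for each 'Positive' example and fails for each 'Negative' one.
[source: east, band: gamma, power: 11, mode: pulse]: power = 11, meets the rule → Positive.
[source: south, band: alpha, power: 14, mode: steady]: power = 14, meets the rule → Positive.
[source: south, band: beta, power: 4, mode: burst]: power = 4, doesn't match → Negative.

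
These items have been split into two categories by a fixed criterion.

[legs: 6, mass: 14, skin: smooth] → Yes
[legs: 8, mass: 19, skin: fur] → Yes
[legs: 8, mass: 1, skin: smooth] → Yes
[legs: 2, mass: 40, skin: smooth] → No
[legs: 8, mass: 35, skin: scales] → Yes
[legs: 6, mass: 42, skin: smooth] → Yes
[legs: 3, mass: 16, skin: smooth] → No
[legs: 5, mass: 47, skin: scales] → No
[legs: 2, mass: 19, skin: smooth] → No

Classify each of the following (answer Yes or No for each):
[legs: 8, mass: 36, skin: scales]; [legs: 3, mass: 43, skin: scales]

Yes, No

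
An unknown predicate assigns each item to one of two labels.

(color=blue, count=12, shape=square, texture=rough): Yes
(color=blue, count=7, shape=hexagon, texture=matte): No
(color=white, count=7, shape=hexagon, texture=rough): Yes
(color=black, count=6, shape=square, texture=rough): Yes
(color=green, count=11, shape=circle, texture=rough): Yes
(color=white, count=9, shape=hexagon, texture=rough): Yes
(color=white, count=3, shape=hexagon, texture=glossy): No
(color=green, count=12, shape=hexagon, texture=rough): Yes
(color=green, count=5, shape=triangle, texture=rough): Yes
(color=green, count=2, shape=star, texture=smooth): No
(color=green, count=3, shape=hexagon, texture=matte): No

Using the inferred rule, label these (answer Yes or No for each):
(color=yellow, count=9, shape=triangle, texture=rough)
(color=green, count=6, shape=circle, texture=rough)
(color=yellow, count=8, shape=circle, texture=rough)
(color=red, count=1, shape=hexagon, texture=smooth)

Yes, Yes, Yes, No

Comparing the two groups points to one rule — texture is rough.
(color=yellow, count=9, shape=triangle, texture=rough): texture is rough — passes, so Yes. (color=green, count=6, shape=circle, texture=rough): texture is rough — passes, so Yes. (color=yellow, count=8, shape=circle, texture=rough): texture is rough — passes, so Yes. (color=red, count=1, shape=hexagon, texture=smooth): texture is smooth — does not pass, so No.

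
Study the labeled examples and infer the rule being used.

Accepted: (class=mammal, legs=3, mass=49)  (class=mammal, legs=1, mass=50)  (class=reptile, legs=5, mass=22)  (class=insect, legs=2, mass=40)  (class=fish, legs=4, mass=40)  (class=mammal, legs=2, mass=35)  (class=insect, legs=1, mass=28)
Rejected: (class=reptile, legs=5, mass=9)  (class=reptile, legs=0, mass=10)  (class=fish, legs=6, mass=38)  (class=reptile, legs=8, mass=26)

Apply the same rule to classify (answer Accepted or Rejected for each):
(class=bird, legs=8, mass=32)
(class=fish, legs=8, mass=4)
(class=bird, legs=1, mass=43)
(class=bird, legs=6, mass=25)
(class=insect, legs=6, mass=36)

The distinguishing property — legs ≤ 5 AND mass ≥ 22 — holds for all the 'Accepted' cases and none of the 'Rejected' cases.

Rejected, Rejected, Accepted, Rejected, Rejected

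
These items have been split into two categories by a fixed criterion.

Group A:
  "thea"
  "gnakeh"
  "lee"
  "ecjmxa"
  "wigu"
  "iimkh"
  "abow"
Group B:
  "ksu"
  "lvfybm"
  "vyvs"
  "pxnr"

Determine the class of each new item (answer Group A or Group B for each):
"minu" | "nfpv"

Group A, Group B

All 'Group A' examples share one property — has ≥ 2 vowels — and every 'Group B' example lacks it.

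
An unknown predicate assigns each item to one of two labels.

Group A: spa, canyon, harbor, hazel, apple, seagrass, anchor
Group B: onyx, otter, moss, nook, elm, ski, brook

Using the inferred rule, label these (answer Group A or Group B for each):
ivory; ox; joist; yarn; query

Every 'Group A' example satisfies: contains 'a'. None of the 'Group B' examples do.
ivory — no 'a', hence Group B. ox — no 'a', hence Group B. joist — no 'a', hence Group B. yarn — has 'a', hence Group A. query — no 'a', hence Group B.

Group B, Group B, Group B, Group A, Group B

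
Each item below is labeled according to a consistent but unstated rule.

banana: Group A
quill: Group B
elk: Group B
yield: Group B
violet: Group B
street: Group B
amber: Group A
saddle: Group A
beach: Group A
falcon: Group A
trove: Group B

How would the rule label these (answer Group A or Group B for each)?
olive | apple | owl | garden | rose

Group B, Group A, Group B, Group A, Group B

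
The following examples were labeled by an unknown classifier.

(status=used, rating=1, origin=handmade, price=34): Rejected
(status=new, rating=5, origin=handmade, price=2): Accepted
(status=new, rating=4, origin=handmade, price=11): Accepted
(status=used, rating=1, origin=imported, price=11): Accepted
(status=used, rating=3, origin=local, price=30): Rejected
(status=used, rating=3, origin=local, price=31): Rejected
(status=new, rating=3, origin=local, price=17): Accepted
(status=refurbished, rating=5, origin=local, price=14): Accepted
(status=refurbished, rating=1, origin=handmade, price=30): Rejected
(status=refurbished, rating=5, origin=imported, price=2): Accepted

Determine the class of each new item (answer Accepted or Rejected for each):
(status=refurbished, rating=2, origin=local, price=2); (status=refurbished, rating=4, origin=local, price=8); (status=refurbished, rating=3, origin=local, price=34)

Accepted, Accepted, Rejected

The distinguishing property — price ≤ 17 — holds for all the 'Accepted' cases and none of the 'Rejected' cases.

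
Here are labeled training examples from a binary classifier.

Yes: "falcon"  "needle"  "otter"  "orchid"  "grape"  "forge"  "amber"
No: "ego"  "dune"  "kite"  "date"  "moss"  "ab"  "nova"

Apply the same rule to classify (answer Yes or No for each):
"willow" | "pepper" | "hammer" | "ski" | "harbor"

Yes, Yes, Yes, No, Yes

A rule that fits every label: length ≥ 5 — true of each 'Yes' example, false of each 'No' one.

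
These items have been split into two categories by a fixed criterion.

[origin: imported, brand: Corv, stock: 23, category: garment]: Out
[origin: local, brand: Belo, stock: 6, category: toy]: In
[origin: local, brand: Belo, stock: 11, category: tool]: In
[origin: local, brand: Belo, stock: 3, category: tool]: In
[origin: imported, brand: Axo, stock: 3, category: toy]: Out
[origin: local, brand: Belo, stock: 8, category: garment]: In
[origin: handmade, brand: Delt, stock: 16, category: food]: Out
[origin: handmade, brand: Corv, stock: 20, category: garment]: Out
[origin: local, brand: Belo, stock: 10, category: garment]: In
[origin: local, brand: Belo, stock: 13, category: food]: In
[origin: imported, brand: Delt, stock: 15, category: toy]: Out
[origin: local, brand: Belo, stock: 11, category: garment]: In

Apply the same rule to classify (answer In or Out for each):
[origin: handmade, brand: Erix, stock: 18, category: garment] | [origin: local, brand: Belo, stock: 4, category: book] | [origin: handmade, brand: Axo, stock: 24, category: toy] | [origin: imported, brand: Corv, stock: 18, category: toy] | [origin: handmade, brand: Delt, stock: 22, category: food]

Out, In, Out, Out, Out

Every 'In' example satisfies: brand is Belo. None of the 'Out' examples do.
[origin: handmade, brand: Erix, stock: 18, category: garment]: brand is Erix, does not satisfy this → Out.
[origin: local, brand: Belo, stock: 4, category: book]: brand is Belo, satisfies this → In.
[origin: handmade, brand: Axo, stock: 24, category: toy]: brand is Axo, does not satisfy this → Out.
[origin: imported, brand: Corv, stock: 18, category: toy]: brand is Corv, does not satisfy this → Out.
[origin: handmade, brand: Delt, stock: 22, category: food]: brand is Delt, does not satisfy this → Out.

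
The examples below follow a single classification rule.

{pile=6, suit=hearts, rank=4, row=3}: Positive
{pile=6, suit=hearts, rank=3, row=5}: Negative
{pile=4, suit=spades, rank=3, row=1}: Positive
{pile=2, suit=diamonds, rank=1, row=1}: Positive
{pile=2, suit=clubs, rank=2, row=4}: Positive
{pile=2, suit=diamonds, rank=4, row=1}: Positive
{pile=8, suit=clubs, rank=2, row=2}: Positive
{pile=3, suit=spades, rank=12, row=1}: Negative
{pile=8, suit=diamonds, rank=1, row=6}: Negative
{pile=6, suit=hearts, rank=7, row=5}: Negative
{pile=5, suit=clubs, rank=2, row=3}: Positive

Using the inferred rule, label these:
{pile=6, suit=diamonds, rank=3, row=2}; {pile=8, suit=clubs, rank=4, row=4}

Rule: rank ≤ 4 AND row ≤ 4. This holds for each 'Positive' example and fails for each 'Negative' one.
{pile=6, suit=diamonds, rank=3, row=2} → rank = 3, row = 2 → Positive. {pile=8, suit=clubs, rank=4, row=4} → rank = 4, row = 4 → Positive.

Positive, Positive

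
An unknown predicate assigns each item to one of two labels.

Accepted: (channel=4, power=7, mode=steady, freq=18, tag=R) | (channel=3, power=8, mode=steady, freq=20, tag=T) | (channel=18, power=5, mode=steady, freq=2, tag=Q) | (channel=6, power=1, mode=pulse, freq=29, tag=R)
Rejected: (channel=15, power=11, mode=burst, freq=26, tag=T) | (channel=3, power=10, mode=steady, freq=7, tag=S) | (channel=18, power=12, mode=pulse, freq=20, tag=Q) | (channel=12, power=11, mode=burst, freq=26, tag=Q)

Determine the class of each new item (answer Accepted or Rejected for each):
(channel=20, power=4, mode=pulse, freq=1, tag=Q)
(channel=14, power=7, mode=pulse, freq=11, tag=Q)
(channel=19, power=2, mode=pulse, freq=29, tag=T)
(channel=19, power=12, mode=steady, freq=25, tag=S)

One predicate separates the groups cleanly: power ≤ 8.

Accepted, Accepted, Accepted, Rejected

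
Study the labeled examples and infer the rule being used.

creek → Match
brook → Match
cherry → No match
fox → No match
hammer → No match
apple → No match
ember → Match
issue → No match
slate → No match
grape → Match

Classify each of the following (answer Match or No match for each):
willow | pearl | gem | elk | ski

The classifier is using: odd length AND contains 'r'.
willow: length 6, no 'r' — fails the rule, so No match. pearl: length 5, has 'r' — matches, so Match. gem: length 3, no 'r' — fails the rule, so No match. elk: length 3, no 'r' — fails the rule, so No match. ski: length 3, no 'r' — fails the rule, so No match.

No match, Match, No match, No match, No match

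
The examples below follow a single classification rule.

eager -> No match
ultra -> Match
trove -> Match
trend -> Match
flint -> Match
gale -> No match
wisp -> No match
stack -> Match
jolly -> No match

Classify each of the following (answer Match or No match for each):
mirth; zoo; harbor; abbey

Match, No match, No match, No match

Looking at the examples, the only property every 'Match' case has and every 'No match' case lacks is: contains 't'.
mirth → has 't' → Match.
zoo → no 't' → No match.
harbor → no 't' → No match.
abbey → no 't' → No match.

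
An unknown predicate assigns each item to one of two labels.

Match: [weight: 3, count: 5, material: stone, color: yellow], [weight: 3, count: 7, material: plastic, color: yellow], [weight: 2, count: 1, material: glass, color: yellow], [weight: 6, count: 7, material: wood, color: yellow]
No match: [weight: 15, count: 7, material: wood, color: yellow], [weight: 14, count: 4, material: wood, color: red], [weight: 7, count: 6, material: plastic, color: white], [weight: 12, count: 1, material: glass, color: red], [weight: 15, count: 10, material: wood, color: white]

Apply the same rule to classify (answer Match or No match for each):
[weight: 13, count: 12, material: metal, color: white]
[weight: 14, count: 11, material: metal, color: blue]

No match, No match

Rule: weight ≤ 6. This holds for each 'Match' example and fails for each 'No match' one.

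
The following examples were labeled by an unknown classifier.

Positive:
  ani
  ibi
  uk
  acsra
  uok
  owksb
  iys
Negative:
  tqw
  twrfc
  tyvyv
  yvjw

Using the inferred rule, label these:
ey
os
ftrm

Positive, Positive, Negative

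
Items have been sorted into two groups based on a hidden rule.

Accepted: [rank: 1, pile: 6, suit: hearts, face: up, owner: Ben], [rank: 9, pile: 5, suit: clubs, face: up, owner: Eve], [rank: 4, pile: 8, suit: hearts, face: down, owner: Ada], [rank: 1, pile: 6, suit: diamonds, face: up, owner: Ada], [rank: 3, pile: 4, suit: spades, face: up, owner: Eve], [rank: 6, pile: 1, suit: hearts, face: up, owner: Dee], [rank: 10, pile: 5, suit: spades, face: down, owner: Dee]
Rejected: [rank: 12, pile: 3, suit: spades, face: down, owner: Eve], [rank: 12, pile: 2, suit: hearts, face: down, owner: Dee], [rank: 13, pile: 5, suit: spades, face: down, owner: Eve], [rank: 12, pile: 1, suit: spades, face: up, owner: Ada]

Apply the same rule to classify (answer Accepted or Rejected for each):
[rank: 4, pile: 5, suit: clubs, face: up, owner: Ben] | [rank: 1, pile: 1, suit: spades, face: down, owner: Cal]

The common property of the 'Accepted' items is: rank ≤ 10. No 'Rejected' item has it.
[rank: 4, pile: 5, suit: clubs, face: up, owner: Ben] → rank = 4 → Accepted. [rank: 1, pile: 1, suit: spades, face: down, owner: Cal] → rank = 1 → Accepted.

Accepted, Accepted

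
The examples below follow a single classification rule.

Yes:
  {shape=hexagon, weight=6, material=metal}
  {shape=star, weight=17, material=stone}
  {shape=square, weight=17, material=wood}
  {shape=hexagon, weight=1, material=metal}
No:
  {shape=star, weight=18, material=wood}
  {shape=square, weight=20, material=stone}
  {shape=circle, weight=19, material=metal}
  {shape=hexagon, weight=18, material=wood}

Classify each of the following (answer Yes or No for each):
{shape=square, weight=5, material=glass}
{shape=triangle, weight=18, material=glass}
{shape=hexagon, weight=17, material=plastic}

The distinguishing property — weight ≤ 17 — holds for all the 'Yes' cases and none of the 'No' cases.

Yes, No, Yes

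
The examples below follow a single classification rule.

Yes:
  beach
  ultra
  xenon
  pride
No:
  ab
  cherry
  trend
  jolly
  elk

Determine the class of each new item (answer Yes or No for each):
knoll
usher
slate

The simplest hypothesis consistent with all the labels is: has ≥ 2 vowels.
No: knoll, since 1 vowel.
Yes: usher, since 2 vowels.
Yes: slate, since 2 vowels.

No, Yes, Yes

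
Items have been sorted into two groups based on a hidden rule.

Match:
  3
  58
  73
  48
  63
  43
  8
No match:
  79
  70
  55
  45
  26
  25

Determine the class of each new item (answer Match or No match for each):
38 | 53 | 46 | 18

Match, Match, No match, Match

The classifier is using: ≡ 3 (mod 5).
Match: 38, since 38 mod 5 = 3.
Match: 53, since 53 mod 5 = 3.
No match: 46, since 46 mod 5 = 1.
Match: 18, since 18 mod 5 = 3.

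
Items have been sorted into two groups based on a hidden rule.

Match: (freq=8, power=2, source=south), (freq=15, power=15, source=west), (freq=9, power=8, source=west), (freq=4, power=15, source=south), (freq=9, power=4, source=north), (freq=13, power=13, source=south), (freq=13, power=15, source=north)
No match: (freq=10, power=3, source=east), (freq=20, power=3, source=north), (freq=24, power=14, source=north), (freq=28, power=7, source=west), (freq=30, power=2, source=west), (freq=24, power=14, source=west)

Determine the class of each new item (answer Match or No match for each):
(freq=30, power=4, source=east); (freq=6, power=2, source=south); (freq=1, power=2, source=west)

No match, Match, Match

Rule: freq ≠ 10 AND freq ≤ 15. This holds for each 'Match' example and fails for each 'No match' one.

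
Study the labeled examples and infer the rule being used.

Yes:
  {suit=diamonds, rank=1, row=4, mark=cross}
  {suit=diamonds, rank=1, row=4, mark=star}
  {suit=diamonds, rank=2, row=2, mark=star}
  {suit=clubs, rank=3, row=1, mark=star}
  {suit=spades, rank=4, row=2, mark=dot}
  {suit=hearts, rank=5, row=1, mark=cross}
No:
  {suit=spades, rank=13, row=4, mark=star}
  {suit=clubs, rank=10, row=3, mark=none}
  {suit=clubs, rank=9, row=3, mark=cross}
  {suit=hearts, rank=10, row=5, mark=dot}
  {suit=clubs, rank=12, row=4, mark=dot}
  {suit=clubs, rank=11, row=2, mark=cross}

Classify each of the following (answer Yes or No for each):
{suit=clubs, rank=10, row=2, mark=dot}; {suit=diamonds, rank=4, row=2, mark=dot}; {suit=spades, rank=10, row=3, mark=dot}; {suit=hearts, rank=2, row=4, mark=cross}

A rule that fits every label: rank ≤ 5 — true of each 'Yes' example, false of each 'No' one.
No: {suit=clubs, rank=10, row=2, mark=dot}, since rank = 10. Yes: {suit=diamonds, rank=4, row=2, mark=dot}, since rank = 4. No: {suit=spades, rank=10, row=3, mark=dot}, since rank = 10. Yes: {suit=hearts, rank=2, row=4, mark=cross}, since rank = 2.

No, Yes, No, Yes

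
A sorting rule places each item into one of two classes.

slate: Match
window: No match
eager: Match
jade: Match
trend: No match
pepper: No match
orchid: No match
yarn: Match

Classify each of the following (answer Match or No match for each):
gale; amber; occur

The classifier is using: contains 'a'.
gale → has 'a' → Match.
amber → has 'a' → Match.
occur → no 'a' → No match.

Match, Match, No match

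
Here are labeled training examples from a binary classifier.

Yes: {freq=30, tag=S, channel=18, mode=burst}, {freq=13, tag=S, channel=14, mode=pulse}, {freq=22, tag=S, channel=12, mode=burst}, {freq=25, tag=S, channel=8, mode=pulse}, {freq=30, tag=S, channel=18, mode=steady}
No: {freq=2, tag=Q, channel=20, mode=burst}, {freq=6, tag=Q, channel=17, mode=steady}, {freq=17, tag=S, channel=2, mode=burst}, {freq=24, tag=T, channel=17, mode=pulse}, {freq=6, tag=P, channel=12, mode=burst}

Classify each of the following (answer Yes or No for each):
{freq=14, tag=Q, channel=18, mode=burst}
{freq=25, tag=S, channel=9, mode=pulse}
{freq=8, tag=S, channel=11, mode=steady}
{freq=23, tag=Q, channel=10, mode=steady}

One predicate separates the groups cleanly: tag is S AND channel ≥ 8.
{freq=14, tag=Q, channel=18, mode=burst}: No (tag is Q, channel = 18). {freq=25, tag=S, channel=9, mode=pulse}: Yes (tag is S, channel = 9). {freq=8, tag=S, channel=11, mode=steady}: Yes (tag is S, channel = 11). {freq=23, tag=Q, channel=10, mode=steady}: No (tag is Q, channel = 10).

No, Yes, Yes, No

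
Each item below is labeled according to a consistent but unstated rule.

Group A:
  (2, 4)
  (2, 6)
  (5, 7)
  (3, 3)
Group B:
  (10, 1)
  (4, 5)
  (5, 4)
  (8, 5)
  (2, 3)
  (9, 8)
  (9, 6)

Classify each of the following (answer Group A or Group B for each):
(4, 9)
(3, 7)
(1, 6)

Every 'Group A' example satisfies: sum is even. None of the 'Group B' examples do.
(4, 9): 4+9 = 13 — does not satisfy this, so Group B.
(3, 7): 3+7 = 10 — has this property, so Group A.
(1, 6): 1+6 = 7 — does not satisfy this, so Group B.

Group B, Group A, Group B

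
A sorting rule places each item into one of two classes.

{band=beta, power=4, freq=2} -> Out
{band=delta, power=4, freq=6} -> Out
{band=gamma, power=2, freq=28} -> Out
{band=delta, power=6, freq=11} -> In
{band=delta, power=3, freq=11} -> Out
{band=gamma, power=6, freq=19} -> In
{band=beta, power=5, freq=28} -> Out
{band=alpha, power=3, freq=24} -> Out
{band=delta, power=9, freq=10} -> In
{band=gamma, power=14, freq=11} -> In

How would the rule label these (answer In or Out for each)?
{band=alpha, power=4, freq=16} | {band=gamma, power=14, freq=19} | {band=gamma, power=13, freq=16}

The simplest hypothesis consistent with all the labels is: power ≥ 6.
{band=alpha, power=4, freq=16} — power = 4, hence Out.
{band=gamma, power=14, freq=19} — power = 14, hence In.
{band=gamma, power=13, freq=16} — power = 13, hence In.

Out, In, In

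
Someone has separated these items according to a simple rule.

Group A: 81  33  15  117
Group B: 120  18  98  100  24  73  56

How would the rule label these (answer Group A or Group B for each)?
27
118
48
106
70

Group A, Group B, Group B, Group B, Group B

The simplest hypothesis consistent with all the labels is: ≡ 3 (mod 6).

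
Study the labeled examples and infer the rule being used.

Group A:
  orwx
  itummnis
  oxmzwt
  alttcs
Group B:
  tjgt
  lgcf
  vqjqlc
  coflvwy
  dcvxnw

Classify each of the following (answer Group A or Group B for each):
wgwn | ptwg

Group B, Group B

The pattern is that an item is 'Group A' exactly when: starts with a vowel.
wgwn: starts with 'w', does not fit → Group B.
ptwg: starts with 'p', does not fit → Group B.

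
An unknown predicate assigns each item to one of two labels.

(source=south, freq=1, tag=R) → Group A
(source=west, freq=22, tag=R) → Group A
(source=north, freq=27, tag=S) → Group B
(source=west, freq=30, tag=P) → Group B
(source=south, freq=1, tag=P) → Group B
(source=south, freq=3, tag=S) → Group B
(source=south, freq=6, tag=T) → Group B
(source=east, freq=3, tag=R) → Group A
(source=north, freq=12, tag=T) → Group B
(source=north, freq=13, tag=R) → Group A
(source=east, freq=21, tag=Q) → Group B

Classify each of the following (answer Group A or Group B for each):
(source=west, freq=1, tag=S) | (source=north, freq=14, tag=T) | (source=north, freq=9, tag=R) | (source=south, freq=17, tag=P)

Checking candidate rules against both groups, what survives is: tag is R.
(source=west, freq=1, tag=S): Group B (tag is S). (source=north, freq=14, tag=T): Group B (tag is T). (source=north, freq=9, tag=R): Group A (tag is R). (source=south, freq=17, tag=P): Group B (tag is P).

Group B, Group B, Group A, Group B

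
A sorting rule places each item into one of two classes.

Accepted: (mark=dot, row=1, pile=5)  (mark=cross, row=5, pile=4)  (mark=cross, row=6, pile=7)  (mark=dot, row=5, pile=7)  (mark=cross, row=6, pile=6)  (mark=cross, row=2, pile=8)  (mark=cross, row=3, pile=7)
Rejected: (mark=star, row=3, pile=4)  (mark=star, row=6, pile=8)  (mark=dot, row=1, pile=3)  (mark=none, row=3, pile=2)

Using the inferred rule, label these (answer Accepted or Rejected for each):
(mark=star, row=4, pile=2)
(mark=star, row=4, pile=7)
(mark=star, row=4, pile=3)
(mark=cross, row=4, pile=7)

Rejected, Rejected, Rejected, Accepted

Every 'Accepted' example satisfies: mark is not star AND pile ≥ 4. None of the 'Rejected' examples do.
(mark=star, row=4, pile=2): mark is star, pile = 2 — does not pass, so Rejected.
(mark=star, row=4, pile=7): mark is star, pile = 7 — does not pass, so Rejected.
(mark=star, row=4, pile=3): mark is star, pile = 3 — does not pass, so Rejected.
(mark=cross, row=4, pile=7): mark is cross, pile = 7 — matches, so Accepted.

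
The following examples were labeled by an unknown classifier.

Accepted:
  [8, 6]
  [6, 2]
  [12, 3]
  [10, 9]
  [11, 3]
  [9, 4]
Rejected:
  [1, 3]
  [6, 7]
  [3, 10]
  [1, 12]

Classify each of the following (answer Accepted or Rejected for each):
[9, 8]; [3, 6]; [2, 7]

One predicate separates the groups cleanly: first > second.
Accepted: [9, 8], since 9 > 8.
Rejected: [3, 6], since 3 < 6.
Rejected: [2, 7], since 2 < 7.

Accepted, Rejected, Rejected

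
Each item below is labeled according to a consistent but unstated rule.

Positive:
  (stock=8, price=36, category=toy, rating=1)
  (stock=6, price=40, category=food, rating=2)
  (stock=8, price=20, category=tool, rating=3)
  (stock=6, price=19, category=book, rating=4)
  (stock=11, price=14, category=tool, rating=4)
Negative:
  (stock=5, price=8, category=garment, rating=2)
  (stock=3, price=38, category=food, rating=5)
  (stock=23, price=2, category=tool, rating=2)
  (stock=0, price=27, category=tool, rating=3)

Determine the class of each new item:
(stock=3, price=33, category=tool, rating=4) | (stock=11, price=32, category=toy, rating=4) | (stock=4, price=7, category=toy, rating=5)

Negative, Positive, Negative

The pattern is that an item is 'Positive' exactly when: stock ≥ 6 AND price ≥ 8.
(stock=3, price=33, category=tool, rating=4): stock = 3, price = 33, fails this test → Negative. (stock=11, price=32, category=toy, rating=4): stock = 11, price = 32, has this property → Positive. (stock=4, price=7, category=toy, rating=5): stock = 4, price = 7, fails this test → Negative.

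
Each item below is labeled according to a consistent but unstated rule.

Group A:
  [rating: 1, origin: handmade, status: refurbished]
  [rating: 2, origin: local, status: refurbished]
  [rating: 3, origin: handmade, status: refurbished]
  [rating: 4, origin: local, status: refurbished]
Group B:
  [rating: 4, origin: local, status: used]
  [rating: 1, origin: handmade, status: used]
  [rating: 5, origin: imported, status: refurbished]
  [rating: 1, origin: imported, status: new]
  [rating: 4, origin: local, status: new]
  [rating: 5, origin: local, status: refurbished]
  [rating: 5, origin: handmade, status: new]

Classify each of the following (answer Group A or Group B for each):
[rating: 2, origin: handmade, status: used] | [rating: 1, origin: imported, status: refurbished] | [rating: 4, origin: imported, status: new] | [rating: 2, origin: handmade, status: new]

The pattern is that an item is 'Group A' exactly when: status is refurbished AND rating ≤ 4.

Group B, Group A, Group B, Group B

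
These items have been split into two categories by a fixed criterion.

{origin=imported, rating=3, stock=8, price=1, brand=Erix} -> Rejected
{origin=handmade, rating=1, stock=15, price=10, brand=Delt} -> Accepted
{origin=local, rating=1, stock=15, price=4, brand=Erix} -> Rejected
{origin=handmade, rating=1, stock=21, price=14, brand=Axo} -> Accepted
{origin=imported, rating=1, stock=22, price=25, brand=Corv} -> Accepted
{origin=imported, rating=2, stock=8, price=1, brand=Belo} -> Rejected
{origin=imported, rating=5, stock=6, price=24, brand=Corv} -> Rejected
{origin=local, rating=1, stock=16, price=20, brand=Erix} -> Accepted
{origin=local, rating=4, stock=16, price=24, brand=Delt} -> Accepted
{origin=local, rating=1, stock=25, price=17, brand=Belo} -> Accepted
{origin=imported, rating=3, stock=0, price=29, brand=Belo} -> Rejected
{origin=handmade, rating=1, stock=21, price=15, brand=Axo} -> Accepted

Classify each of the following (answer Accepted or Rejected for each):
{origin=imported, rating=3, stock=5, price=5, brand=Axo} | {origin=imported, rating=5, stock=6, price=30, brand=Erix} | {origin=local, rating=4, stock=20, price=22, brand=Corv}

Rejected, Rejected, Accepted

The classifier is using: stock ≥ 8 AND price ≥ 10.
{origin=imported, rating=3, stock=5, price=5, brand=Axo} — stock = 5, price = 5, hence Rejected.
{origin=imported, rating=5, stock=6, price=30, brand=Erix} — stock = 6, price = 30, hence Rejected.
{origin=local, rating=4, stock=20, price=22, brand=Corv} — stock = 20, price = 22, hence Accepted.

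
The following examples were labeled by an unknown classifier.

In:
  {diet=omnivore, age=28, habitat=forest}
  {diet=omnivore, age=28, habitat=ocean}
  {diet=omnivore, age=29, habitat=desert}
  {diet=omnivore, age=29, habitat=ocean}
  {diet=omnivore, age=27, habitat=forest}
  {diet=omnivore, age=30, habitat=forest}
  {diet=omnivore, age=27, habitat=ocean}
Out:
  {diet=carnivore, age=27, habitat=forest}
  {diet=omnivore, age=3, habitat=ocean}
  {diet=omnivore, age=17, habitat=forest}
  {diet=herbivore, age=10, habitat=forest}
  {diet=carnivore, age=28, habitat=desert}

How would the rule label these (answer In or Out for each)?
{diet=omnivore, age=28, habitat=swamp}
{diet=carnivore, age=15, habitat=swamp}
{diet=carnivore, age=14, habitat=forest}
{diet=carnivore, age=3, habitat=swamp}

One predicate separates the groups cleanly: diet is omnivore AND age ≥ 27.
{diet=omnivore, age=28, habitat=swamp} → diet is omnivore, age = 28 → In. {diet=carnivore, age=15, habitat=swamp} → diet is carnivore, age = 15 → Out. {diet=carnivore, age=14, habitat=forest} → diet is carnivore, age = 14 → Out. {diet=carnivore, age=3, habitat=swamp} → diet is carnivore, age = 3 → Out.

In, Out, Out, Out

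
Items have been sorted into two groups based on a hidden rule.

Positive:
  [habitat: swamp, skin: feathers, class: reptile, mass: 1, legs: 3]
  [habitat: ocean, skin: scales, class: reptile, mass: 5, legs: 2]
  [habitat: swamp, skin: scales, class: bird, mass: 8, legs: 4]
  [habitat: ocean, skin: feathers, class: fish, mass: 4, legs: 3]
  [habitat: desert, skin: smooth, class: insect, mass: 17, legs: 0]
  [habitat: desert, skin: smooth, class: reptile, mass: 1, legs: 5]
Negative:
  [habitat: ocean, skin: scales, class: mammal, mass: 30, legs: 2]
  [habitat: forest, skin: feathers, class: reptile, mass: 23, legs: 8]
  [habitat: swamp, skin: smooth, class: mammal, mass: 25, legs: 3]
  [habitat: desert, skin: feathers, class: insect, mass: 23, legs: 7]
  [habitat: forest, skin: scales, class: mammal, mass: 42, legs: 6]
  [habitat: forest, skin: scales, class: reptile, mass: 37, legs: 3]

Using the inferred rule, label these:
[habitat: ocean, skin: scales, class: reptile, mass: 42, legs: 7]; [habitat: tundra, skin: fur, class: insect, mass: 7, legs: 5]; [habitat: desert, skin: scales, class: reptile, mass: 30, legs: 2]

Negative, Positive, Negative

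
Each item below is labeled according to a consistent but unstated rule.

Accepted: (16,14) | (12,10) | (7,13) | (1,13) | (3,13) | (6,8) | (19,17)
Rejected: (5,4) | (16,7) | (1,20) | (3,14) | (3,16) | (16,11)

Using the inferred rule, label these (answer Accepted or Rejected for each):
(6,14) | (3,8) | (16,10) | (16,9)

Accepted, Rejected, Accepted, Rejected

The rule appears to be: sum is even.
(6,14): 6+14 = 20, has this property → Accepted.
(3,8): 3+8 = 11, does not pass → Rejected.
(16,10): 16+10 = 26, has this property → Accepted.
(16,9): 16+9 = 25, does not pass → Rejected.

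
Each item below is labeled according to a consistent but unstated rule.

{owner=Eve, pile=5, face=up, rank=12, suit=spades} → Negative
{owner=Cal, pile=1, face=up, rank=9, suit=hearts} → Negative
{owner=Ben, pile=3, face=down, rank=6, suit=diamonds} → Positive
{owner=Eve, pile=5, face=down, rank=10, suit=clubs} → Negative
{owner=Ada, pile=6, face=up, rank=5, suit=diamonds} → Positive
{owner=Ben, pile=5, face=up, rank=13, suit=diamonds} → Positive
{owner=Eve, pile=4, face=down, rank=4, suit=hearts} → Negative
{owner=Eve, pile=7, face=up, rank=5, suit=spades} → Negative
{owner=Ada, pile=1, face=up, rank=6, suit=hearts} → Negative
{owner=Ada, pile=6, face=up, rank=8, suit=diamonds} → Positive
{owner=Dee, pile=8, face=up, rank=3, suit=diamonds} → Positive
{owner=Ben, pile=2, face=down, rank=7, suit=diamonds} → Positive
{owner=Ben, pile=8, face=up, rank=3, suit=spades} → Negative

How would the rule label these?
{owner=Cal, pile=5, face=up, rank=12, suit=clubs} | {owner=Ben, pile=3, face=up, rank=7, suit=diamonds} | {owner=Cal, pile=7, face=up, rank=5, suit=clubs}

Negative, Positive, Negative

The rule appears to be: suit is diamonds.
Negative: {owner=Cal, pile=5, face=up, rank=12, suit=clubs}, since suit is clubs. Positive: {owner=Ben, pile=3, face=up, rank=7, suit=diamonds}, since suit is diamonds. Negative: {owner=Cal, pile=7, face=up, rank=5, suit=clubs}, since suit is clubs.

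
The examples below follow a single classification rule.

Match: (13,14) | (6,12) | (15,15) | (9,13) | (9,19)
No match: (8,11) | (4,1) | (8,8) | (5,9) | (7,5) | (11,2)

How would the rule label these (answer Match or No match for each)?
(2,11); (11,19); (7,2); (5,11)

No match, Match, No match, No match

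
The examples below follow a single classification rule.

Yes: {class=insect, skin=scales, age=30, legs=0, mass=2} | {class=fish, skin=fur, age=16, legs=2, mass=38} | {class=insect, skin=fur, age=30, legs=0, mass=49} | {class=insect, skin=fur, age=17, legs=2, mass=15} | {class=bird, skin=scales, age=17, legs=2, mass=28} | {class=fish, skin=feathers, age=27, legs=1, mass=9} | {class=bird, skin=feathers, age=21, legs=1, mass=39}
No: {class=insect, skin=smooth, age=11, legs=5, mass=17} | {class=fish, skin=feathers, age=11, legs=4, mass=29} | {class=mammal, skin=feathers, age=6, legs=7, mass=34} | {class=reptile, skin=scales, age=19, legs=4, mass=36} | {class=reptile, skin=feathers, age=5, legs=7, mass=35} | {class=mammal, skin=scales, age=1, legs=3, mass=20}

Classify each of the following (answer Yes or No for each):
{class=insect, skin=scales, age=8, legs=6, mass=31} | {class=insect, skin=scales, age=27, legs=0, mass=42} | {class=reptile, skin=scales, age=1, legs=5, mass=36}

All 'Yes' examples share one property — legs ≤ 2 — and every 'No' example lacks it.
{class=insect, skin=scales, age=8, legs=6, mass=31}: legs = 6 — fails this test, so No.
{class=insect, skin=scales, age=27, legs=0, mass=42}: legs = 0 — meets the rule, so Yes.
{class=reptile, skin=scales, age=1, legs=5, mass=36}: legs = 5 — fails this test, so No.

No, Yes, No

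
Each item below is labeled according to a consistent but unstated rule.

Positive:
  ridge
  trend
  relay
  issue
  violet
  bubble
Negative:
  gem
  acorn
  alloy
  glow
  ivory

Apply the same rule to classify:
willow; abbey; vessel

The common property of the 'Positive' items is: length ≥ 4 AND contains 'e'. No 'Negative' item has it.

Negative, Positive, Positive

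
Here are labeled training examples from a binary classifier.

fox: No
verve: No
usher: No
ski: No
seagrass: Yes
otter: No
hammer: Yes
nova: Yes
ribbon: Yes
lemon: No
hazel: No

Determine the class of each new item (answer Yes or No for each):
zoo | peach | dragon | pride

No, No, Yes, No

The simplest hypothesis consistent with all the labels is: even length.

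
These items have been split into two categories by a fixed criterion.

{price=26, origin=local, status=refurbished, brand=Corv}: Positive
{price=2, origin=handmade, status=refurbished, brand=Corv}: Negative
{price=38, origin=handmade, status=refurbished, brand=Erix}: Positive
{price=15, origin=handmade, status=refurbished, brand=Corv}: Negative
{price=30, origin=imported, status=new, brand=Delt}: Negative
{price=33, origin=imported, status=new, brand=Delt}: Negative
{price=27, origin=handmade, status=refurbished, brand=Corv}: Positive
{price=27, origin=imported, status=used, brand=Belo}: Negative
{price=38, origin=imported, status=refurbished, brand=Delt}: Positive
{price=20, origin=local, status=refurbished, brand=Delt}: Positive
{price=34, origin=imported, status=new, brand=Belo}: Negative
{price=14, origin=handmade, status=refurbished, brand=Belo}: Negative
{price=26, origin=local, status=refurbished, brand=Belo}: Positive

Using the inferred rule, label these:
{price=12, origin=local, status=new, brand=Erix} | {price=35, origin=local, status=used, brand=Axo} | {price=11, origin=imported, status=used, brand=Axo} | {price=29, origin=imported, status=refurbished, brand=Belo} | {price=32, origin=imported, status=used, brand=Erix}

The simplest hypothesis consistent with all the labels is: status is refurbished AND price ≥ 20.
{price=12, origin=local, status=new, brand=Erix}: Negative (status is new, price = 12). {price=35, origin=local, status=used, brand=Axo}: Negative (status is used, price = 35). {price=11, origin=imported, status=used, brand=Axo}: Negative (status is used, price = 11). {price=29, origin=imported, status=refurbished, brand=Belo}: Positive (status is refurbished, price = 29). {price=32, origin=imported, status=used, brand=Erix}: Negative (status is used, price = 32).

Negative, Negative, Negative, Positive, Negative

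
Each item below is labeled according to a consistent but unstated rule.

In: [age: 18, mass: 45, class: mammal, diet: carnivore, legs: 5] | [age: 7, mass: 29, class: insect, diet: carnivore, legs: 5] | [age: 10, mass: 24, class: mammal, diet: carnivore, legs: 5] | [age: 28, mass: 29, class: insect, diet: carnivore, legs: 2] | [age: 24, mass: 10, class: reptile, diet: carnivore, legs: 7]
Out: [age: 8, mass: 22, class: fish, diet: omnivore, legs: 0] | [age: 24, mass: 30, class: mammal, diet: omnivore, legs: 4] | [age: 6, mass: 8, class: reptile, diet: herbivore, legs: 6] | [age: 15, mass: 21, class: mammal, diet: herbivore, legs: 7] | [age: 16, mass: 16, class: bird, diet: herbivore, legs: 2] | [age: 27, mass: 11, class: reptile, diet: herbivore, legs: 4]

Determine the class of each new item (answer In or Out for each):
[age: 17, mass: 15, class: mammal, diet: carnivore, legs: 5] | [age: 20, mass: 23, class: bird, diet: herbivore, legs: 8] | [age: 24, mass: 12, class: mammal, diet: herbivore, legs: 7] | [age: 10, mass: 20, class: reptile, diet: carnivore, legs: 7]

In, Out, Out, In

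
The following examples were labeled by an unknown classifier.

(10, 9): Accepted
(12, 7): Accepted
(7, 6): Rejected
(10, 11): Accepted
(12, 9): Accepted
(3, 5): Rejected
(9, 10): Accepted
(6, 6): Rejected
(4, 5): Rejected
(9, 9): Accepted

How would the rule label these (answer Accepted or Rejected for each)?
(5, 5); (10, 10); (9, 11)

Rejected, Accepted, Accepted

Every 'Accepted' example satisfies: sum ≥ 18. None of the 'Rejected' examples do.
(5, 5): 5+5 = 10, fails this test → Rejected.
(10, 10): 10+10 = 20, checks out → Accepted.
(9, 11): 9+11 = 20, checks out → Accepted.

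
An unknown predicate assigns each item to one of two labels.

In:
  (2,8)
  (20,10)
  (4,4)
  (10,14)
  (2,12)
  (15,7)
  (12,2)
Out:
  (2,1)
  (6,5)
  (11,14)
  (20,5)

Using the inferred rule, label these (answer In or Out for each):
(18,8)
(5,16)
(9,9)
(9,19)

In, Out, In, In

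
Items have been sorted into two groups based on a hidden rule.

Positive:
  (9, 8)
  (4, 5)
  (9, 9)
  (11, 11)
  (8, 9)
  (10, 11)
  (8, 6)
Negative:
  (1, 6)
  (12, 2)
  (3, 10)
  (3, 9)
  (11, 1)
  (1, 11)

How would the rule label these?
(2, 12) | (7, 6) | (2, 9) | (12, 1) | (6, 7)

Rule: min ≥ 4. This holds for each 'Positive' example and fails for each 'Negative' one.

Negative, Positive, Negative, Negative, Positive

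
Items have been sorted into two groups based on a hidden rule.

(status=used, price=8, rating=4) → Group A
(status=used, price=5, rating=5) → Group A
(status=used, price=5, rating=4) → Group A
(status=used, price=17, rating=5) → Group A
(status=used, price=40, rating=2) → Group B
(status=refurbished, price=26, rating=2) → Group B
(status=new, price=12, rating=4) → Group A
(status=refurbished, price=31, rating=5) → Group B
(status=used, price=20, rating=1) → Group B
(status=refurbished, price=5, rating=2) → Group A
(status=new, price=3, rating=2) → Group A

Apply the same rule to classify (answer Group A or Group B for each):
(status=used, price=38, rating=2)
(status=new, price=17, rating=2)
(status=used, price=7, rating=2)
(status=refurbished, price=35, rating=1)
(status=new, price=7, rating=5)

Group B, Group A, Group A, Group B, Group A

All 'Group A' examples share one property — price ≤ 17 — and every 'Group B' example lacks it.
Group B: (status=used, price=38, rating=2), since price = 38. Group A: (status=new, price=17, rating=2), since price = 17. Group A: (status=used, price=7, rating=2), since price = 7. Group B: (status=refurbished, price=35, rating=1), since price = 35. Group A: (status=new, price=7, rating=5), since price = 7.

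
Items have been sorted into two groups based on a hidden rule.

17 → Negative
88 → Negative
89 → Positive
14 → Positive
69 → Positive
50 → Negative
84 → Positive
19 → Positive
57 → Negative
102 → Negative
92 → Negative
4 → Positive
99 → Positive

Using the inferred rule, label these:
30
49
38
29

One predicate separates the groups cleanly: ≡ 4 (mod 5).
Negative: 30, since 30 mod 5 = 0. Positive: 49, since 49 mod 5 = 4. Negative: 38, since 38 mod 5 = 3. Positive: 29, since 29 mod 5 = 4.

Negative, Positive, Negative, Positive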